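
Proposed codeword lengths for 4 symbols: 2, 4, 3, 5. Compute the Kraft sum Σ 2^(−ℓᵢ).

With common denominator 2^5 = 32: Σ 2^(−ℓᵢ) = 8/32 + 2/32 + 4/32 + 1/32 = 15/32 = 0.46875.

0.46875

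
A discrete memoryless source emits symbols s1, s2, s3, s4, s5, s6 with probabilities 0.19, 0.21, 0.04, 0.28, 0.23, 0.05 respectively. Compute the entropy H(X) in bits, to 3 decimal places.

H = −Σ pᵢ log₂ pᵢ.
−0.19·log₂(0.19) = 0.4552
−0.21·log₂(0.21) = 0.4728
−0.04·log₂(0.04) = 0.1858
−0.28·log₂(0.28) = 0.5142
−0.23·log₂(0.23) = 0.4877
−0.05·log₂(0.05) = 0.2161
Sum ≈ 2.3318 → 2.332 bits.

2.332 bits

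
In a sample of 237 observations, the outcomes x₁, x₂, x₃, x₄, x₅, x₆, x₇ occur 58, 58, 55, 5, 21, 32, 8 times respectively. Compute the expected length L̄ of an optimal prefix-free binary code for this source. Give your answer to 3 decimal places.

Probabilities are the counts divided by 237.
Repeatedly combine the two least-probable nodes; the expected code length is the sum of the merged weights.
merge 5/237 + 8/237 → 13/237
merge 13/237 + 7/79 → 34/237
merge 32/237 + 34/237 → 22/79
merge 55/237 + 58/237 → 113/237
merge 58/237 + 22/79 → 124/237
merge 113/237 + 124/237 → 1
L = 13/237 + 34/237 + 22/79 + 113/237 + 124/237 + 1 = 587/237 ≈ 2.477 bits/symbol.

2.477 bits/symbol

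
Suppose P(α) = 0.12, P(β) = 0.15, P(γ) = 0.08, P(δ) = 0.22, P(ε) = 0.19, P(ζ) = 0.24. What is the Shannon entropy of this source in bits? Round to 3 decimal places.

2.499 bits

H = −Σ pᵢ log₂ pᵢ.
−0.12·log₂(0.12) = 0.3671
−0.15·log₂(0.15) = 0.4105
−0.08·log₂(0.08) = 0.2915
−0.22·log₂(0.22) = 0.4806
−0.19·log₂(0.19) = 0.4552
−0.24·log₂(0.24) = 0.4941
Sum ≈ 2.4991 → 2.499 bits.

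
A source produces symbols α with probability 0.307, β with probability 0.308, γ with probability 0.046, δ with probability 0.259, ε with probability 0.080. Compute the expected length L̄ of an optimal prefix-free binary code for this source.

Repeatedly combine the two least-probable nodes; the expected code length is the sum of the merged weights.
merge 23/500 + 2/25 → 63/500
merge 63/500 + 259/1000 → 77/200
merge 307/1000 + 77/250 → 123/200
merge 77/200 + 123/200 → 1
L = 63/500 + 77/200 + 123/200 + 1 = 1063/500 = 2.126 bits/symbol.

2.126 bits/symbol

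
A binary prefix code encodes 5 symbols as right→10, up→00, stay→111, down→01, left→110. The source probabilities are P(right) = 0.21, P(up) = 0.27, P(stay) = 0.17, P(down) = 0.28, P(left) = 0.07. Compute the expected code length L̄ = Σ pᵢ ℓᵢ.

2.24 bits/symbol

L̄ = Σ pᵢ·ℓᵢ = 0.21·2 + 0.27·2 + 0.17·3 + 0.28·2 + 0.07·3 = 2.24 bits/symbol.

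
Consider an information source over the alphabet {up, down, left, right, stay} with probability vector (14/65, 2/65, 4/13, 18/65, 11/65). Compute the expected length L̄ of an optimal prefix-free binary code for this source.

Repeatedly combine the two least-probable nodes; the expected code length is the sum of the merged weights.
merge 2/65 + 11/65 → 1/5
merge 1/5 + 14/65 → 27/65
merge 18/65 + 4/13 → 38/65
merge 27/65 + 38/65 → 1
L = 1/5 + 27/65 + 38/65 + 1 = 11/5 = 2.2 bits/symbol.

2.2 bits/symbol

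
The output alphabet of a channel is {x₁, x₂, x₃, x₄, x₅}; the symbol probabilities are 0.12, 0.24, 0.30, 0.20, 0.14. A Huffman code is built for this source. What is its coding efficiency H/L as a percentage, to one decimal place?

99.3%

Entropy H = −Σ p log₂ p ≈ 2.2438 bits.
Huffman merges: 3/25+7/50→13/50; 1/5+6/25→11/25; 13/50+3/10→14/25; 11/25+14/25→1. L = 113/50 ≈ 2.2600.
Efficiency = H/L = 2.2438/2.2600 = 99.3%.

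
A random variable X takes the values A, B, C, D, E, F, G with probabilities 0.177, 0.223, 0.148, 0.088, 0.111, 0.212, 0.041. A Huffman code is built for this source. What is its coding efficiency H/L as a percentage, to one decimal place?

98.6%

Entropy H = −Σ p log₂ p ≈ 2.6568 bits.
Huffman merges: 41/1000+11/125→129/1000; 111/1000+129/1000→6/25; 37/250+177/1000→13/40; 53/250+223/1000→87/200; 6/25+13/40→113/200; 87/200+113/200→1. L = 1347/500 ≈ 2.6940.
Efficiency = H/L = 2.6568/2.6940 = 98.6%.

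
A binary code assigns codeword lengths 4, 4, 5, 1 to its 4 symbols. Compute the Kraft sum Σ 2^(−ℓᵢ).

With common denominator 2^5 = 32: Σ 2^(−ℓᵢ) = 2/32 + 2/32 + 1/32 + 16/32 = 21/32 = 0.65625.

0.65625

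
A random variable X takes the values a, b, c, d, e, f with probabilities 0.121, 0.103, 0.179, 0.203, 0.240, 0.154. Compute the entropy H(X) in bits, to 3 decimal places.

H = −Σ pᵢ log₂ pᵢ.
−0.121·log₂(0.121) = 0.3687
−0.103·log₂(0.103) = 0.3378
−0.179·log₂(0.179) = 0.4443
−0.203·log₂(0.203) = 0.4670
−0.240·log₂(0.240) = 0.4941
−0.154·log₂(0.154) = 0.4156
Sum ≈ 2.5275 → 2.527 bits.

2.527 bits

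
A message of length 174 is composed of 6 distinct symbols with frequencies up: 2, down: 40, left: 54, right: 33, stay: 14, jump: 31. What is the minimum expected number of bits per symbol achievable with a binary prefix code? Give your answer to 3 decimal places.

2.362 bits/symbol

Probabilities are the counts divided by 174.
Repeatedly combine the two least-probable nodes; the expected code length is the sum of the merged weights.
merge 1/87 + 7/87 → 8/87
merge 8/87 + 31/174 → 47/174
merge 11/58 + 20/87 → 73/174
merge 47/174 + 9/29 → 101/174
merge 73/174 + 101/174 → 1
L = 8/87 + 47/174 + 73/174 + 101/174 + 1 = 137/58 ≈ 2.362 bits/symbol.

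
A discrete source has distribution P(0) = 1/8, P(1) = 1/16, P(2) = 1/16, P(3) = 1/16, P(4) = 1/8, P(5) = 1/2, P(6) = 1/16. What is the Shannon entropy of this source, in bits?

Each probability is a power of 1/2, so log₂(1/p) is an integer.
H = Σ p·log₂(1/p) = 1/8·3 + 1/16·4 + 1/16·4 + 1/16·4 + 1/8·3 + 1/2·1 + 1/16·4 = 2.25 bits.

2.25 bits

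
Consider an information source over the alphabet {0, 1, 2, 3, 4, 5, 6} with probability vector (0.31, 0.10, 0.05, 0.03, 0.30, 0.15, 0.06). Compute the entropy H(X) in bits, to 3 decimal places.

2.399 bits

H = −Σ pᵢ log₂ pᵢ.
−0.31·log₂(0.31) = 0.5238
−0.10·log₂(0.10) = 0.3322
−0.05·log₂(0.05) = 0.2161
−0.03·log₂(0.03) = 0.1518
−0.30·log₂(0.30) = 0.5211
−0.15·log₂(0.15) = 0.4105
−0.06·log₂(0.06) = 0.2435
Sum ≈ 2.3990 → 2.399 bits.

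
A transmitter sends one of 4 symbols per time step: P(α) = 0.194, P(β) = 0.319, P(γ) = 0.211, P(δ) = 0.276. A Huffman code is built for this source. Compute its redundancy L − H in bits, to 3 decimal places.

0.029 bits

Entropy H = −Σ p log₂ p ≈ 1.9710 bits.
Huffman merges: 97/500+211/1000→81/200; 69/250+319/1000→119/200; 81/200+119/200→1. L = 2 ≈ 2.0000.
L − H = 2.0000 − 1.9710 = 0.029 bits.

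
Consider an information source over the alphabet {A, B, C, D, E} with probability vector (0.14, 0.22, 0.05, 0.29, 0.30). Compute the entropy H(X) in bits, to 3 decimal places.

H = −Σ pᵢ log₂ pᵢ.
−0.14·log₂(0.14) = 0.3971
−0.22·log₂(0.22) = 0.4806
−0.05·log₂(0.05) = 0.2161
−0.29·log₂(0.29) = 0.5179
−0.30·log₂(0.30) = 0.5211
Sum ≈ 2.1328 → 2.133 bits.

2.133 bits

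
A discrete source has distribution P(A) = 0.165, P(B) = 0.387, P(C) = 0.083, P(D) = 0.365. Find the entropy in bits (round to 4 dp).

1.7877 bits

H = −Σ pᵢ log₂ pᵢ.
−0.165·log₂(0.165) = 0.4289
−0.387·log₂(0.387) = 0.5300
−0.083·log₂(0.083) = 0.2980
−0.365·log₂(0.365) = 0.5307
Sum ≈ 1.7877 → 1.7877 bits.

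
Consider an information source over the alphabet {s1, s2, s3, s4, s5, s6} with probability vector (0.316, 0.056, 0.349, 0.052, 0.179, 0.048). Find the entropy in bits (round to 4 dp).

2.1644 bits

H = −Σ pᵢ log₂ pᵢ.
−0.316·log₂(0.316) = 0.5252
−0.056·log₂(0.056) = 0.2329
−0.349·log₂(0.349) = 0.5300
−0.052·log₂(0.052) = 0.2218
−0.179·log₂(0.179) = 0.4443
−0.048·log₂(0.048) = 0.2103
Sum ≈ 2.1644 → 2.1644 bits.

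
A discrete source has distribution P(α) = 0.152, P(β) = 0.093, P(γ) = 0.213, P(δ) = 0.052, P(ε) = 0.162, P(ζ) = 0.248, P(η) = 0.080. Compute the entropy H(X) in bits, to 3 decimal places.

2.645 bits

H = −Σ pᵢ log₂ pᵢ.
−0.152·log₂(0.152) = 0.4131
−0.093·log₂(0.093) = 0.3187
−0.213·log₂(0.213) = 0.4752
−0.052·log₂(0.052) = 0.2218
−0.162·log₂(0.162) = 0.4254
−0.248·log₂(0.248) = 0.4989
−0.080·log₂(0.080) = 0.2915
Sum ≈ 2.6446 → 2.645 bits.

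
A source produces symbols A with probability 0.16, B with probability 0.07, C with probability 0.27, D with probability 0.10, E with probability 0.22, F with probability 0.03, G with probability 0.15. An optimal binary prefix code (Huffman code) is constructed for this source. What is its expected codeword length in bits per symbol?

Repeatedly combine the two least-probable nodes; the expected code length is the sum of the merged weights.
merge 3/100 + 7/100 → 1/10
merge 1/10 + 1/10 → 1/5
merge 3/20 + 4/25 → 31/100
merge 1/5 + 11/50 → 21/50
merge 27/100 + 31/100 → 29/50
merge 21/50 + 29/50 → 1
L = 1/10 + 1/5 + 31/100 + 21/50 + 29/50 + 1 = 261/100 = 2.61 bits/symbol.

2.61 bits/symbol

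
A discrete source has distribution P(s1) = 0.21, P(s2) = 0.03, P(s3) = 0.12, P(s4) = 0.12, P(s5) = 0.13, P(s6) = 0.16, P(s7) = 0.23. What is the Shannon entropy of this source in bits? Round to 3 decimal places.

2.652 bits

H = −Σ pᵢ log₂ pᵢ.
−0.21·log₂(0.21) = 0.4728
−0.03·log₂(0.03) = 0.1518
−0.12·log₂(0.12) = 0.3671
−0.12·log₂(0.12) = 0.3671
−0.13·log₂(0.13) = 0.3826
−0.16·log₂(0.16) = 0.4230
−0.23·log₂(0.23) = 0.4877
Sum ≈ 2.6521 → 2.652 bits.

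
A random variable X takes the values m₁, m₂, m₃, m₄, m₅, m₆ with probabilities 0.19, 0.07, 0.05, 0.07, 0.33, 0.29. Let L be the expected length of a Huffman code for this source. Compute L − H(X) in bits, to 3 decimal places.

Entropy H = −Σ p log₂ p ≈ 2.2542 bits.
Huffman merges: 1/20+7/100→3/25; 7/100+3/25→19/100; 19/100+19/100→19/50; 29/100+33/100→31/50; 19/50+31/50→1. L = 231/100 ≈ 2.3100.
L − H = 2.3100 − 2.2542 = 0.056 bits.

0.056 bits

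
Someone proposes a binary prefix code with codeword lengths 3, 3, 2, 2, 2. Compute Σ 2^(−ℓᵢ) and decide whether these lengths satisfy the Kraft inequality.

With common denominator 2^3 = 8: Σ 2^(−ℓᵢ) = 1/8 + 1/8 + 2/8 + 2/8 + 2/8 = 8/8 = 1.
Kraft's inequality requires Σ ≤ 1; here Σ = 1 ≤ 1, so such a prefix code exists.

1; yes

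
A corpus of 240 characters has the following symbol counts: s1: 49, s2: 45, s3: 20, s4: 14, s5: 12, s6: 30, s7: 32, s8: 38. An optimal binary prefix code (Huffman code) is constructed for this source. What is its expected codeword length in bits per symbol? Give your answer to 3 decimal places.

Probabilities are the counts divided by 240.
Repeatedly combine the two least-probable nodes; the expected code length is the sum of the merged weights.
merge 1/20 + 7/120 → 13/120
merge 1/12 + 13/120 → 23/120
merge 1/8 + 2/15 → 31/120
merge 19/120 + 3/16 → 83/240
merge 23/120 + 49/240 → 19/48
merge 31/120 + 83/240 → 29/48
merge 19/48 + 29/48 → 1
L = 13/120 + 23/120 + 31/120 + 83/240 + 19/48 + 29/48 + 1 = 697/240 ≈ 2.904 bits/symbol.

2.904 bits/symbol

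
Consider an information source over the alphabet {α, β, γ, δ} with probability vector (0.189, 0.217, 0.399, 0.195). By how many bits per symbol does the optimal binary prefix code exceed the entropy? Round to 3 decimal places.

Entropy H = −Σ p log₂ p ≈ 1.9214 bits.
Huffman merges: 189/1000+39/200→48/125; 217/1000+48/125→601/1000; 399/1000+601/1000→1. L = 397/200 ≈ 1.9850.
L − H = 1.9850 − 1.9214 = 0.064 bits.

0.064 bits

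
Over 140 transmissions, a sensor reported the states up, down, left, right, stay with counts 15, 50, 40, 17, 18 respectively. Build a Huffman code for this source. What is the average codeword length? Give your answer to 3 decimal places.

2.229 bits/symbol

Probabilities are the counts divided by 140.
Repeatedly combine the two least-probable nodes; the expected code length is the sum of the merged weights.
merge 3/28 + 17/140 → 8/35
merge 9/70 + 8/35 → 5/14
merge 2/7 + 5/14 → 9/14
merge 5/14 + 9/14 → 1
L = 8/35 + 5/14 + 9/14 + 1 = 78/35 ≈ 2.229 bits/symbol.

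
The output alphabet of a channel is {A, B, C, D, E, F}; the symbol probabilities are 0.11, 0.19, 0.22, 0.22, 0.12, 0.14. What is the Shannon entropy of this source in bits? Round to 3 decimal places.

2.531 bits

H = −Σ pᵢ log₂ pᵢ.
−0.11·log₂(0.11) = 0.3503
−0.19·log₂(0.19) = 0.4552
−0.22·log₂(0.22) = 0.4806
−0.22·log₂(0.22) = 0.4806
−0.12·log₂(0.12) = 0.3671
−0.14·log₂(0.14) = 0.3971
Sum ≈ 2.5308 → 2.531 bits.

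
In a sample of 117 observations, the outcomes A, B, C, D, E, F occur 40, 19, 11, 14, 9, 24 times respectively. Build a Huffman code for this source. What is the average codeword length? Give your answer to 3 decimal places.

2.453 bits/symbol

Probabilities are the counts divided by 117.
Repeatedly combine the two least-probable nodes; the expected code length is the sum of the merged weights.
merge 1/13 + 11/117 → 20/117
merge 14/117 + 19/117 → 11/39
merge 20/117 + 8/39 → 44/117
merge 11/39 + 40/117 → 73/117
merge 44/117 + 73/117 → 1
L = 20/117 + 11/39 + 44/117 + 73/117 + 1 = 287/117 ≈ 2.453 bits/symbol.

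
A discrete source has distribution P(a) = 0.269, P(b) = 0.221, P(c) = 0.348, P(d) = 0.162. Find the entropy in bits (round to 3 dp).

1.946 bits

H = −Σ pᵢ log₂ pᵢ.
−0.269·log₂(0.269) = 0.5096
−0.221·log₂(0.221) = 0.4813
−0.348·log₂(0.348) = 0.5299
−0.162·log₂(0.162) = 0.4254
Sum ≈ 1.9462 → 1.946 bits.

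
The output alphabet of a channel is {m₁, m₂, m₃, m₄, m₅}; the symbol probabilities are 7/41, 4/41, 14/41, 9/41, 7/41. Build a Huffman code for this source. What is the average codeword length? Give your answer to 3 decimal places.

2.268 bits/symbol

Repeatedly combine the two least-probable nodes; the expected code length is the sum of the merged weights.
merge 4/41 + 7/41 → 11/41
merge 7/41 + 9/41 → 16/41
merge 11/41 + 14/41 → 25/41
merge 16/41 + 25/41 → 1
L = 11/41 + 16/41 + 25/41 + 1 = 93/41 ≈ 2.268 bits/symbol.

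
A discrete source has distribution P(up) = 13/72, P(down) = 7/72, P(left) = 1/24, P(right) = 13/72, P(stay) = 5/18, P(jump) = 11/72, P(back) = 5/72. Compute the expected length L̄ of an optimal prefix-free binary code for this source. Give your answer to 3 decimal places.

Repeatedly combine the two least-probable nodes; the expected code length is the sum of the merged weights.
merge 1/24 + 5/72 → 1/9
merge 7/72 + 1/9 → 5/24
merge 11/72 + 13/72 → 1/3
merge 13/72 + 5/24 → 7/18
merge 5/18 + 1/3 → 11/18
merge 7/18 + 11/18 → 1
L = 1/9 + 5/24 + 1/3 + 7/18 + 11/18 + 1 = 191/72 ≈ 2.653 bits/symbol.

2.653 bits/symbol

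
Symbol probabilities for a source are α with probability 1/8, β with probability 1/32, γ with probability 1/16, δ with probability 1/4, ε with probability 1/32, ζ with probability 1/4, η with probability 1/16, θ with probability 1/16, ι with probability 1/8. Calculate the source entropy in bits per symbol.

Each probability is a power of 1/2, so log₂(1/p) is an integer.
H = Σ p·log₂(1/p) = 1/8·3 + 1/32·5 + 1/16·4 + 1/4·2 + 1/32·5 + 1/4·2 + 1/16·4 + 1/16·4 + 1/8·3 = 2.8125 bits.

2.8125 bits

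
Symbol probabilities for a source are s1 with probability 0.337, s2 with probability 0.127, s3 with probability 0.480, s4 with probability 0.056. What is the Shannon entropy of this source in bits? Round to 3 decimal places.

1.648 bits

H = −Σ pᵢ log₂ pᵢ.
−0.337·log₂(0.337) = 0.5288
−0.127·log₂(0.127) = 0.3781
−0.480·log₂(0.480) = 0.5083
−0.056·log₂(0.056) = 0.2329
Sum ≈ 1.6480 → 1.648 bits.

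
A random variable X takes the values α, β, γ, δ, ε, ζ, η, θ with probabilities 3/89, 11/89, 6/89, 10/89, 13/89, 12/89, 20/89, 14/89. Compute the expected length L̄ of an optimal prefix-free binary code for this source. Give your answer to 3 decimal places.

Repeatedly combine the two least-probable nodes; the expected code length is the sum of the merged weights.
merge 3/89 + 6/89 → 9/89
merge 9/89 + 10/89 → 19/89
merge 11/89 + 12/89 → 23/89
merge 13/89 + 14/89 → 27/89
merge 19/89 + 20/89 → 39/89
merge 23/89 + 27/89 → 50/89
merge 39/89 + 50/89 → 1
L = 9/89 + 19/89 + 23/89 + 27/89 + 39/89 + 50/89 + 1 = 256/89 ≈ 2.876 bits/symbol.

2.876 bits/symbol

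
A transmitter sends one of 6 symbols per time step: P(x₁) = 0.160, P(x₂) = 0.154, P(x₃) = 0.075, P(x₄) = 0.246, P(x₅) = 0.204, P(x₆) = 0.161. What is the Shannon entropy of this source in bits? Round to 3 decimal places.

H = −Σ pᵢ log₂ pᵢ.
−0.160·log₂(0.160) = 0.4230
−0.154·log₂(0.154) = 0.4156
−0.075·log₂(0.075) = 0.2803
−0.246·log₂(0.246) = 0.4977
−0.204·log₂(0.204) = 0.4678
−0.161·log₂(0.161) = 0.4242
Sum ≈ 2.5087 → 2.509 bits.

2.509 bits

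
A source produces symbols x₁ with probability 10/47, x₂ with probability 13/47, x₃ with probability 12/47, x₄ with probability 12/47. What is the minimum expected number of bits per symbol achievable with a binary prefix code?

2 bits/symbol

Repeatedly combine the two least-probable nodes; the expected code length is the sum of the merged weights.
merge 10/47 + 12/47 → 22/47
merge 12/47 + 13/47 → 25/47
merge 22/47 + 25/47 → 1
L = 22/47 + 25/47 + 1 = 2 bits/symbol.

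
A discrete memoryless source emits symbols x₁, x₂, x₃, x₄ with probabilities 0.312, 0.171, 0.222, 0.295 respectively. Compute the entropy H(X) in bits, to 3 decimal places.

1.962 bits

H = −Σ pᵢ log₂ pᵢ.
−0.312·log₂(0.312) = 0.5243
−0.171·log₂(0.171) = 0.4357
−0.222·log₂(0.222) = 0.4820
−0.295·log₂(0.295) = 0.5196
Sum ≈ 1.9616 → 1.962 bits.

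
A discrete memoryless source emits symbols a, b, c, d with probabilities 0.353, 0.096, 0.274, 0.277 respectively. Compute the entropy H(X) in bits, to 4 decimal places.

1.8796 bits

H = −Σ pᵢ log₂ pᵢ.
−0.353·log₂(0.353) = 0.5303
−0.096·log₂(0.096) = 0.3246
−0.274·log₂(0.274) = 0.5118
−0.277·log₂(0.277) = 0.5130
Sum ≈ 1.8796 → 1.8796 bits.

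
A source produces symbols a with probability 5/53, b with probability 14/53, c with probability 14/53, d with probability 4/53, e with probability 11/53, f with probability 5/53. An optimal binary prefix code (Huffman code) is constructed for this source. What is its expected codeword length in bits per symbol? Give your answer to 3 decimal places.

Repeatedly combine the two least-probable nodes; the expected code length is the sum of the merged weights.
merge 4/53 + 5/53 → 9/53
merge 5/53 + 9/53 → 14/53
merge 11/53 + 14/53 → 25/53
merge 14/53 + 14/53 → 28/53
merge 25/53 + 28/53 → 1
L = 9/53 + 14/53 + 25/53 + 28/53 + 1 = 129/53 ≈ 2.434 bits/symbol.

2.434 bits/symbol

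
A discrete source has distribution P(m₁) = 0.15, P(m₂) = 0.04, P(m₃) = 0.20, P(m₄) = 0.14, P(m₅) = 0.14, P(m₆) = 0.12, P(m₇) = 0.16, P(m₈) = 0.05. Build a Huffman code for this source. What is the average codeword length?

2.89 bits/symbol

Repeatedly combine the two least-probable nodes; the expected code length is the sum of the merged weights.
merge 1/25 + 1/20 → 9/100
merge 9/100 + 3/25 → 21/100
merge 7/50 + 7/50 → 7/25
merge 3/20 + 4/25 → 31/100
merge 1/5 + 21/100 → 41/100
merge 7/25 + 31/100 → 59/100
merge 41/100 + 59/100 → 1
L = 9/100 + 21/100 + 7/25 + 31/100 + 41/100 + 59/100 + 1 = 289/100 = 2.89 bits/symbol.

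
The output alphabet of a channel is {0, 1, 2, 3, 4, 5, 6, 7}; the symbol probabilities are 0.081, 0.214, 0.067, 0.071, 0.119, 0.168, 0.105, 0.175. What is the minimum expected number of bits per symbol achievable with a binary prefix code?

Repeatedly combine the two least-probable nodes; the expected code length is the sum of the merged weights.
merge 67/1000 + 71/1000 → 69/500
merge 81/1000 + 21/200 → 93/500
merge 119/1000 + 69/500 → 257/1000
merge 21/125 + 7/40 → 343/1000
merge 93/500 + 107/500 → 2/5
merge 257/1000 + 343/1000 → 3/5
merge 2/5 + 3/5 → 1
L = 69/500 + 93/500 + 257/1000 + 343/1000 + 2/5 + 3/5 + 1 = 731/250 = 2.924 bits/symbol.

2.924 bits/symbol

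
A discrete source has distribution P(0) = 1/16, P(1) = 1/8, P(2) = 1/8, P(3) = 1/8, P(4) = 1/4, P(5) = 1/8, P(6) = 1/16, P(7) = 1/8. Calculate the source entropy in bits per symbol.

2.875 bits

Each probability is a power of 1/2, so log₂(1/p) is an integer.
H = Σ p·log₂(1/p) = 1/16·4 + 1/8·3 + 1/8·3 + 1/8·3 + 1/4·2 + 1/8·3 + 1/16·4 + 1/8·3 = 2.875 bits.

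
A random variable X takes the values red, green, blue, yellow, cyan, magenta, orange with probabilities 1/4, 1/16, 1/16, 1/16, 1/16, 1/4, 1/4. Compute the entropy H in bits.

2.5 bits

Each probability is a power of 1/2, so log₂(1/p) is an integer.
H = Σ p·log₂(1/p) = 1/4·2 + 1/16·4 + 1/16·4 + 1/16·4 + 1/16·4 + 1/4·2 + 1/4·2 = 2.5 bits.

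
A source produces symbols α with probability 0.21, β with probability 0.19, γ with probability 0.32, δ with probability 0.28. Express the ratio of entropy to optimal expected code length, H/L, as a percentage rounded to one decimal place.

98.4%

Entropy H = −Σ p log₂ p ≈ 1.9683 bits.
Huffman merges: 19/100+21/100→2/5; 7/25+8/25→3/5; 2/5+3/5→1. L = 2 ≈ 2.0000.
Efficiency = H/L = 1.9683/2.0000 = 98.4%.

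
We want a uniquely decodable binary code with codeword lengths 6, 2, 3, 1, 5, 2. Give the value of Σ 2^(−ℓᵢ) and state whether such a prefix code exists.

1.171875; no

With common denominator 2^6 = 64: Σ 2^(−ℓᵢ) = 1/64 + 16/64 + 8/64 + 32/64 + 2/64 + 16/64 = 75/64 = 1.171875.
Kraft's inequality requires Σ ≤ 1; here Σ = 1.171875 > 1, so no such prefix code exists.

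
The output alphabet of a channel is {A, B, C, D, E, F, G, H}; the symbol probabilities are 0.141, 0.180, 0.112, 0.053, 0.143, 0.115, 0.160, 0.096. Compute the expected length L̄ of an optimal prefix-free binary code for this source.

2.969 bits/symbol

Repeatedly combine the two least-probable nodes; the expected code length is the sum of the merged weights.
merge 53/1000 + 12/125 → 149/1000
merge 14/125 + 23/200 → 227/1000
merge 141/1000 + 143/1000 → 71/250
merge 149/1000 + 4/25 → 309/1000
merge 9/50 + 227/1000 → 407/1000
merge 71/250 + 309/1000 → 593/1000
merge 407/1000 + 593/1000 → 1
L = 149/1000 + 227/1000 + 71/250 + 309/1000 + 407/1000 + 593/1000 + 1 = 2969/1000 = 2.969 bits/symbol.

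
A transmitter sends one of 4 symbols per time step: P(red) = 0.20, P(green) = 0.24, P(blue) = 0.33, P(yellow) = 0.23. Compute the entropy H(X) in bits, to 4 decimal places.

1.9740 bits

H = −Σ pᵢ log₂ pᵢ.
−0.20·log₂(0.20) = 0.4644
−0.24·log₂(0.24) = 0.4941
−0.33·log₂(0.33) = 0.5278
−0.23·log₂(0.23) = 0.4877
Sum ≈ 1.9740 → 1.9740 bits.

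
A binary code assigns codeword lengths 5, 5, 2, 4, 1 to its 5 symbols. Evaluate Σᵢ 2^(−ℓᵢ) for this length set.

With common denominator 2^5 = 32: Σ 2^(−ℓᵢ) = 1/32 + 1/32 + 8/32 + 2/32 + 16/32 = 28/32 = 0.875.

0.875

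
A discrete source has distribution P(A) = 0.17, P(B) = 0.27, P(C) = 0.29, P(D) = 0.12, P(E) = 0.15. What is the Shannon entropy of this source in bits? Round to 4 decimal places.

2.2401 bits

H = −Σ pᵢ log₂ pᵢ.
−0.17·log₂(0.17) = 0.4346
−0.27·log₂(0.27) = 0.5100
−0.29·log₂(0.29) = 0.5179
−0.12·log₂(0.12) = 0.3671
−0.15·log₂(0.15) = 0.4105
Sum ≈ 2.2401 → 2.2401 bits.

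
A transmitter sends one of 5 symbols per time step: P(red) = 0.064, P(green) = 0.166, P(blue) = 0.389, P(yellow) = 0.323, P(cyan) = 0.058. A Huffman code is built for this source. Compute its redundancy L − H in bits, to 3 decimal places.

Entropy H = −Σ p log₂ p ≈ 1.9786 bits.
Huffman merges: 29/500+8/125→61/500; 61/500+83/500→36/125; 36/125+323/1000→611/1000; 389/1000+611/1000→1. L = 2021/1000 ≈ 2.0210.
L − H = 2.0210 − 1.9786 = 0.042 bits.

0.042 bits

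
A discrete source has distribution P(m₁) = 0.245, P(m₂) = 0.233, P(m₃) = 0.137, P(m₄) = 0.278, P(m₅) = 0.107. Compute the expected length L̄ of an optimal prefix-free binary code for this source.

2.244 bits/symbol

Repeatedly combine the two least-probable nodes; the expected code length is the sum of the merged weights.
merge 107/1000 + 137/1000 → 61/250
merge 233/1000 + 61/250 → 477/1000
merge 49/200 + 139/500 → 523/1000
merge 477/1000 + 523/1000 → 1
L = 61/250 + 477/1000 + 523/1000 + 1 = 561/250 = 2.244 bits/symbol.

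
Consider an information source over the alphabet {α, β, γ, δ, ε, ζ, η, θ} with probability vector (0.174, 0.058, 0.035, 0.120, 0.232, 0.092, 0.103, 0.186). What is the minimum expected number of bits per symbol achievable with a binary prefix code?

2.86 bits/symbol

Repeatedly combine the two least-probable nodes; the expected code length is the sum of the merged weights.
merge 7/200 + 29/500 → 93/1000
merge 23/250 + 93/1000 → 37/200
merge 103/1000 + 3/25 → 223/1000
merge 87/500 + 37/200 → 359/1000
merge 93/500 + 223/1000 → 409/1000
merge 29/125 + 359/1000 → 591/1000
merge 409/1000 + 591/1000 → 1
L = 93/1000 + 37/200 + 223/1000 + 359/1000 + 409/1000 + 591/1000 + 1 = 143/50 = 2.86 bits/symbol.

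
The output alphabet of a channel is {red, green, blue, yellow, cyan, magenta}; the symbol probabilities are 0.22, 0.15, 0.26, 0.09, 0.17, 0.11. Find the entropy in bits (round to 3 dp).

2.494 bits

H = −Σ pᵢ log₂ pᵢ.
−0.22·log₂(0.22) = 0.4806
−0.15·log₂(0.15) = 0.4105
−0.26·log₂(0.26) = 0.5053
−0.09·log₂(0.09) = 0.3127
−0.17·log₂(0.17) = 0.4346
−0.11·log₂(0.11) = 0.3503
Sum ≈ 2.4939 → 2.494 bits.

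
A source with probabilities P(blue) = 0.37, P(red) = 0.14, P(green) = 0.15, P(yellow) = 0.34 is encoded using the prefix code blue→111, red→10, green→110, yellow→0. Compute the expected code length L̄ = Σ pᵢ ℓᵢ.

L̄ = Σ pᵢ·ℓᵢ = 0.37·3 + 0.14·2 + 0.15·3 + 0.34·1 = 2.18 bits/symbol.

2.18 bits/symbol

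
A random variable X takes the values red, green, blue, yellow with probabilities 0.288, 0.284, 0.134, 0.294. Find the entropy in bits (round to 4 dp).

H = −Σ pᵢ log₂ pᵢ.
−0.288·log₂(0.288) = 0.5172
−0.284·log₂(0.284) = 0.5158
−0.134·log₂(0.134) = 0.3886
−0.294·log₂(0.294) = 0.5192
Sum ≈ 1.9408 → 1.9408 bits.

1.9408 bits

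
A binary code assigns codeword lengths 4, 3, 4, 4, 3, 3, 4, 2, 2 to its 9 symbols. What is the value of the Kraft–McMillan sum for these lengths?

1.125

With common denominator 2^4 = 16: Σ 2^(−ℓᵢ) = 1/16 + 2/16 + 1/16 + 1/16 + 2/16 + 2/16 + 1/16 + 4/16 + 4/16 = 18/16 = 1.125.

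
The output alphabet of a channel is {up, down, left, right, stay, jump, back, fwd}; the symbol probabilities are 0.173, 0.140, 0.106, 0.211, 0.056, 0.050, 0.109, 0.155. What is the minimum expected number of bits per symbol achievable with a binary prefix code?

Repeatedly combine the two least-probable nodes; the expected code length is the sum of the merged weights.
merge 1/20 + 7/125 → 53/500
merge 53/500 + 53/500 → 53/250
merge 109/1000 + 7/50 → 249/1000
merge 31/200 + 173/1000 → 41/125
merge 211/1000 + 53/250 → 423/1000
merge 249/1000 + 41/125 → 577/1000
merge 423/1000 + 577/1000 → 1
L = 53/500 + 53/250 + 249/1000 + 41/125 + 423/1000 + 577/1000 + 1 = 579/200 = 2.895 bits/symbol.

2.895 bits/symbol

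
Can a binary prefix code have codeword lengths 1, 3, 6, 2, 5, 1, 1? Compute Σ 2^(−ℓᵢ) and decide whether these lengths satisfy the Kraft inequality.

1.921875; no

With common denominator 2^6 = 64: Σ 2^(−ℓᵢ) = 32/64 + 8/64 + 1/64 + 16/64 + 2/64 + 32/64 + 32/64 = 123/64 = 1.921875.
Kraft's inequality requires Σ ≤ 1; here Σ = 1.921875 > 1, so no such prefix code exists.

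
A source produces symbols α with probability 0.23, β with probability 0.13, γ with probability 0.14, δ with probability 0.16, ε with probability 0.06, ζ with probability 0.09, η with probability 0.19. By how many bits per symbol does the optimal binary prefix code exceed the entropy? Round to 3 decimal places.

0.028 bits

Entropy H = −Σ p log₂ p ≈ 2.7019 bits.
Huffman merges: 3/50+9/100→3/20; 13/100+7/50→27/100; 3/20+4/25→31/100; 19/100+23/100→21/50; 27/100+31/100→29/50; 21/50+29/50→1. L = 273/100 ≈ 2.7300.
L − H = 2.7300 − 2.7019 = 0.028 bits.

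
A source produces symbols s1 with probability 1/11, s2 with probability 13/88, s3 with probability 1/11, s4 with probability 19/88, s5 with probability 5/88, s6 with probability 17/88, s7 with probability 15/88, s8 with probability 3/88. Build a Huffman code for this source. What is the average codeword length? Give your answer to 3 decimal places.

2.864 bits/symbol

Repeatedly combine the two least-probable nodes; the expected code length is the sum of the merged weights.
merge 3/88 + 5/88 → 1/11
merge 1/11 + 1/11 → 2/11
merge 1/11 + 13/88 → 21/88
merge 15/88 + 2/11 → 31/88
merge 17/88 + 19/88 → 9/22
merge 21/88 + 31/88 → 13/22
merge 9/22 + 13/22 → 1
L = 1/11 + 2/11 + 21/88 + 31/88 + 9/22 + 13/22 + 1 = 63/22 ≈ 2.864 bits/symbol.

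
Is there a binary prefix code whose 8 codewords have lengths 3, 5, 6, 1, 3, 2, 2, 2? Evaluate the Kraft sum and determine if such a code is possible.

1.546875; no

With common denominator 2^6 = 64: Σ 2^(−ℓᵢ) = 8/64 + 2/64 + 1/64 + 32/64 + 8/64 + 16/64 + 16/64 + 16/64 = 99/64 = 1.546875.
Kraft's inequality requires Σ ≤ 1; here Σ = 1.546875 > 1, so no such prefix code exists.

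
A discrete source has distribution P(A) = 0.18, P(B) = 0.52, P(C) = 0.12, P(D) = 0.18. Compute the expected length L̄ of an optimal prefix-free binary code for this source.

Repeatedly combine the two least-probable nodes; the expected code length is the sum of the merged weights.
merge 3/25 + 9/50 → 3/10
merge 9/50 + 3/10 → 12/25
merge 12/25 + 13/25 → 1
L = 3/10 + 12/25 + 1 = 89/50 = 1.78 bits/symbol.

1.78 bits/symbol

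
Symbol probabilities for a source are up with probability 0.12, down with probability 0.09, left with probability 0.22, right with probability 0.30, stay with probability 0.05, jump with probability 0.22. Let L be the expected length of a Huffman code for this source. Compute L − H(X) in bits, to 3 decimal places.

0.022 bits

Entropy H = −Σ p log₂ p ≈ 2.3781 bits.
Huffman merges: 1/20+9/100→7/50; 3/25+7/50→13/50; 11/50+11/50→11/25; 13/50+3/10→14/25; 11/25+14/25→1. L = 12/5 ≈ 2.4000.
L − H = 2.4000 − 2.3781 = 0.022 bits.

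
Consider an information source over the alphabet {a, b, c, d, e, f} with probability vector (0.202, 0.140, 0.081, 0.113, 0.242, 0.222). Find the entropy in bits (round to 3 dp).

2.490 bits

H = −Σ pᵢ log₂ pᵢ.
−0.202·log₂(0.202) = 0.4661
−0.140·log₂(0.140) = 0.3971
−0.081·log₂(0.081) = 0.2937
−0.113·log₂(0.113) = 0.3555
−0.242·log₂(0.242) = 0.4954
−0.222·log₂(0.222) = 0.4820
Sum ≈ 2.4898 → 2.490 bits.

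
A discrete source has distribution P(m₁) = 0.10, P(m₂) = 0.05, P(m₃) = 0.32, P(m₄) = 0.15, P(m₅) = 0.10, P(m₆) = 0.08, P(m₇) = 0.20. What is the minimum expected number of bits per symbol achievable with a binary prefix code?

Repeatedly combine the two least-probable nodes; the expected code length is the sum of the merged weights.
merge 1/20 + 2/25 → 13/100
merge 1/10 + 1/10 → 1/5
merge 13/100 + 3/20 → 7/25
merge 1/5 + 1/5 → 2/5
merge 7/25 + 8/25 → 3/5
merge 2/5 + 3/5 → 1
L = 13/100 + 1/5 + 7/25 + 2/5 + 3/5 + 1 = 261/100 = 2.61 bits/symbol.

2.61 bits/symbol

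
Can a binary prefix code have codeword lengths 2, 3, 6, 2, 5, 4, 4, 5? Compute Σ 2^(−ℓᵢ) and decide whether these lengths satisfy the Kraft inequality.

With common denominator 2^6 = 64: Σ 2^(−ℓᵢ) = 16/64 + 8/64 + 1/64 + 16/64 + 2/64 + 4/64 + 4/64 + 2/64 = 53/64 = 0.828125.
Kraft's inequality requires Σ ≤ 1; here Σ = 0.828125 ≤ 1, so such a prefix code exists.

0.828125; yes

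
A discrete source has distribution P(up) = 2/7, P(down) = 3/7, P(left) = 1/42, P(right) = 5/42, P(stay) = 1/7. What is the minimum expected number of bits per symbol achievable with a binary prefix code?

Repeatedly combine the two least-probable nodes; the expected code length is the sum of the merged weights.
merge 1/42 + 5/42 → 1/7
merge 1/7 + 1/7 → 2/7
merge 2/7 + 2/7 → 4/7
merge 3/7 + 4/7 → 1
L = 1/7 + 2/7 + 4/7 + 1 = 2 bits/symbol.

2 bits/symbol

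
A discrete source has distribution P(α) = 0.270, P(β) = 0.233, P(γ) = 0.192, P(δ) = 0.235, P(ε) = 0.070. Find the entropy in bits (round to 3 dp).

H = −Σ pᵢ log₂ pᵢ.
−0.270·log₂(0.270) = 0.5100
−0.233·log₂(0.233) = 0.4897
−0.192·log₂(0.192) = 0.4571
−0.235·log₂(0.235) = 0.4910
−0.070·log₂(0.070) = 0.2686
Sum ≈ 2.2163 → 2.216 bits.

2.216 bits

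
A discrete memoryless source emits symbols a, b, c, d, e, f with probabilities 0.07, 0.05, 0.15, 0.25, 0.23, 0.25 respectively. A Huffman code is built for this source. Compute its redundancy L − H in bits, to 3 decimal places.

Entropy H = −Σ p log₂ p ≈ 2.3829 bits.
Huffman merges: 1/20+7/100→3/25; 3/25+3/20→27/100; 23/100+1/4→12/25; 1/4+27/100→13/25; 12/25+13/25→1. L = 239/100 ≈ 2.3900.
L − H = 2.3900 − 2.3829 = 0.007 bits.

0.007 bits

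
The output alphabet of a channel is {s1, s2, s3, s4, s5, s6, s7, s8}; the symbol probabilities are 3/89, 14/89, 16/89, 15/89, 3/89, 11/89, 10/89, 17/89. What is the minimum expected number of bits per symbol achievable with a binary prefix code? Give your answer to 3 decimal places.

2.876 bits/symbol

Repeatedly combine the two least-probable nodes; the expected code length is the sum of the merged weights.
merge 3/89 + 3/89 → 6/89
merge 6/89 + 10/89 → 16/89
merge 11/89 + 14/89 → 25/89
merge 15/89 + 16/89 → 31/89
merge 16/89 + 17/89 → 33/89
merge 25/89 + 31/89 → 56/89
merge 33/89 + 56/89 → 1
L = 6/89 + 16/89 + 25/89 + 31/89 + 33/89 + 56/89 + 1 = 256/89 ≈ 2.876 bits/symbol.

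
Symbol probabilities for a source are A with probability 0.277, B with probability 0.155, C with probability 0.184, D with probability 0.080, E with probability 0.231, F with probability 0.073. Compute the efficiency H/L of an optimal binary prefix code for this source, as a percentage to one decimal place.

98.9%

Entropy H = −Σ p log₂ p ≈ 2.4348 bits.
Huffman merges: 73/1000+2/25→153/1000; 153/1000+31/200→77/250; 23/125+231/1000→83/200; 277/1000+77/250→117/200; 83/200+117/200→1. L = 2461/1000 ≈ 2.4610.
Efficiency = H/L = 2.4348/2.4610 = 98.9%.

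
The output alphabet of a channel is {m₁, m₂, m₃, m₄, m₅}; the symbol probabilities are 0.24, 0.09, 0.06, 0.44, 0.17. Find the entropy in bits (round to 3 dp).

H = −Σ pᵢ log₂ pᵢ.
−0.24·log₂(0.24) = 0.4941
−0.09·log₂(0.09) = 0.3127
−0.06·log₂(0.06) = 0.2435
−0.44·log₂(0.44) = 0.5211
−0.17·log₂(0.17) = 0.4346
Sum ≈ 2.0061 → 2.006 bits.

2.006 bits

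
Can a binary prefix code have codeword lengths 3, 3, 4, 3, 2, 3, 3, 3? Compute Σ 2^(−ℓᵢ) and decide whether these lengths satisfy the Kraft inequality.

With common denominator 2^4 = 16: Σ 2^(−ℓᵢ) = 2/16 + 2/16 + 1/16 + 2/16 + 4/16 + 2/16 + 2/16 + 2/16 = 17/16 = 1.0625.
Kraft's inequality requires Σ ≤ 1; here Σ = 1.0625 > 1, so no such prefix code exists.

1.0625; no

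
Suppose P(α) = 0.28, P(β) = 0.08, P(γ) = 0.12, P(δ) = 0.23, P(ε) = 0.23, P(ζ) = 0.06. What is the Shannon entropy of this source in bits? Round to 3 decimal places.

H = −Σ pᵢ log₂ pᵢ.
−0.28·log₂(0.28) = 0.5142
−0.08·log₂(0.08) = 0.2915
−0.12·log₂(0.12) = 0.3671
−0.23·log₂(0.23) = 0.4877
−0.23·log₂(0.23) = 0.4877
−0.06·log₂(0.06) = 0.2435
Sum ≈ 2.3917 → 2.392 bits.

2.392 bits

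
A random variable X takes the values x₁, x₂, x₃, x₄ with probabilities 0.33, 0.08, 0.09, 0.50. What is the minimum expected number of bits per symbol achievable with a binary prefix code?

Repeatedly combine the two least-probable nodes; the expected code length is the sum of the merged weights.
merge 2/25 + 9/100 → 17/100
merge 17/100 + 33/100 → 1/2
merge 1/2 + 1/2 → 1
L = 17/100 + 1/2 + 1 = 167/100 = 1.67 bits/symbol.

1.67 bits/symbol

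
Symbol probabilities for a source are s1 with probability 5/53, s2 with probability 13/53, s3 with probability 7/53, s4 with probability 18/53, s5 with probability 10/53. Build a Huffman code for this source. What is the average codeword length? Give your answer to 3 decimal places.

Repeatedly combine the two least-probable nodes; the expected code length is the sum of the merged weights.
merge 5/53 + 7/53 → 12/53
merge 10/53 + 12/53 → 22/53
merge 13/53 + 18/53 → 31/53
merge 22/53 + 31/53 → 1
L = 12/53 + 22/53 + 31/53 + 1 = 118/53 ≈ 2.226 bits/symbol.

2.226 bits/symbol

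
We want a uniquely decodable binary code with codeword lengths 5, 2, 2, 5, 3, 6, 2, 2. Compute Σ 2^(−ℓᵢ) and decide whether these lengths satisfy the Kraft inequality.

1.203125; no

With common denominator 2^6 = 64: Σ 2^(−ℓᵢ) = 2/64 + 16/64 + 16/64 + 2/64 + 8/64 + 1/64 + 16/64 + 16/64 = 77/64 = 1.203125.
Kraft's inequality requires Σ ≤ 1; here Σ = 1.203125 > 1, so no such prefix code exists.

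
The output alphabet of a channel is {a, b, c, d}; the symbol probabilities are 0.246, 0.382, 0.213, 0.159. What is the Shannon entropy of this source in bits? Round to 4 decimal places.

1.9251 bits

H = −Σ pᵢ log₂ pᵢ.
−0.246·log₂(0.246) = 0.4977
−0.382·log₂(0.382) = 0.5304
−0.213·log₂(0.213) = 0.4752
−0.159·log₂(0.159) = 0.4218
Sum ≈ 1.9251 → 1.9251 bits.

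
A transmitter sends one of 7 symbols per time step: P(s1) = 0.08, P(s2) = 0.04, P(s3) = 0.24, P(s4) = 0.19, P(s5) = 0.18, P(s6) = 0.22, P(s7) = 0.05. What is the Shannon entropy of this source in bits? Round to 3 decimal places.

H = −Σ pᵢ log₂ pᵢ.
−0.08·log₂(0.08) = 0.2915
−0.04·log₂(0.04) = 0.1858
−0.24·log₂(0.24) = 0.4941
−0.19·log₂(0.19) = 0.4552
−0.18·log₂(0.18) = 0.4453
−0.22·log₂(0.22) = 0.4806
−0.05·log₂(0.05) = 0.2161
Sum ≈ 2.5686 → 2.569 bits.

2.569 bits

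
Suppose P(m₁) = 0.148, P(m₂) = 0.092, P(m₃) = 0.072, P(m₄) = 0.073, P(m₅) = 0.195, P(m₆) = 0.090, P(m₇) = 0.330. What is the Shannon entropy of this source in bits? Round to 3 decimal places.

H = −Σ pᵢ log₂ pᵢ.
−0.148·log₂(0.148) = 0.4079
−0.092·log₂(0.092) = 0.3167
−0.072·log₂(0.072) = 0.2733
−0.073·log₂(0.073) = 0.2756
−0.195·log₂(0.195) = 0.4599
−0.090·log₂(0.090) = 0.3127
−0.330·log₂(0.330) = 0.5278
Sum ≈ 2.5739 → 2.574 bits.

2.574 bits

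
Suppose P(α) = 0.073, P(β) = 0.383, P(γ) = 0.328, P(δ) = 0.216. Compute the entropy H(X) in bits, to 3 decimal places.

1.811 bits

H = −Σ pᵢ log₂ pᵢ.
−0.073·log₂(0.073) = 0.2756
−0.383·log₂(0.383) = 0.5303
−0.328·log₂(0.328) = 0.5275
−0.216·log₂(0.216) = 0.4776
Sum ≈ 1.8110 → 1.811 bits.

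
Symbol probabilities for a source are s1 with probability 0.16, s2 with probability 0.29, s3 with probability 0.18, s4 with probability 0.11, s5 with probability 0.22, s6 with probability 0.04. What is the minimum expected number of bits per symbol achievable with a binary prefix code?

2.46 bits/symbol

Repeatedly combine the two least-probable nodes; the expected code length is the sum of the merged weights.
merge 1/25 + 11/100 → 3/20
merge 3/20 + 4/25 → 31/100
merge 9/50 + 11/50 → 2/5
merge 29/100 + 31/100 → 3/5
merge 2/5 + 3/5 → 1
L = 3/20 + 31/100 + 2/5 + 3/5 + 1 = 123/50 = 2.46 bits/symbol.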